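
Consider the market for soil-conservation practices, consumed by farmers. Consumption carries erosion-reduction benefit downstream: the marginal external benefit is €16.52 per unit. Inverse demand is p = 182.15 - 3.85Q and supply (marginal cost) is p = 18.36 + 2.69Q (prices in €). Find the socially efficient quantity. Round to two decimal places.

Social marginal benefit = demand + MEB = 198.67 - 3.85Q.
Set SMB = MC: 198.67 - 3.85Q = 18.36 + 2.69Q → Q* = 27.5703.

Q* = 27.57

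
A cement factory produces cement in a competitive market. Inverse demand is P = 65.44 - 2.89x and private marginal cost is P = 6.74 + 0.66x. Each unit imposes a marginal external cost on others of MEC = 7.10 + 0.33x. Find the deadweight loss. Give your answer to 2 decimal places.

DWL = 20.32

Market equilibrium (private): 6.74 + 0.66x = 65.44 - 2.89x → x_m = 16.5352.
Social marginal cost = private MC + MEC = 13.84 + 0.99x.
Set SMC = demand: 13.84 + 0.99x = 65.44 - 2.89x → x* = 13.2990.
Between x* and x_m the wedge SMC − demand runs linearly from 0 to MEC(x_m), so the loss is a triangle.
DWL = ½ × 3.2362 × 12.5566 = 20.3178.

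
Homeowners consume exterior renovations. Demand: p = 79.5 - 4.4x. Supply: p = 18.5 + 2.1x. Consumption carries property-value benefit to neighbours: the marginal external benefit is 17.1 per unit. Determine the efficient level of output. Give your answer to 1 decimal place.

Social marginal benefit = demand + MEB = 96.6 - 4.4x.
Set SMB = MC: 96.6 - 4.4x = 18.5 + 2.1x → x* = 12.0154.

x* = 12.0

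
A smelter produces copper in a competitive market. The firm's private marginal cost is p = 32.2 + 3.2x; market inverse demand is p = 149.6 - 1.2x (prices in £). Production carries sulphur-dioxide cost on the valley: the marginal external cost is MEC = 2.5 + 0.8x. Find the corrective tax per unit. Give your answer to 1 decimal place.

Social marginal cost = private MC + MEC = 34.7 + 4.0x.
Set SMC = demand: 34.7 + 4.0x = 149.6 - 1.2x → x* = 22.0962.
The Pigouvian tax equals MEC at x*: 2.5 + 0.8×22.0962 = 20.1770.

tax = £20.2 per unit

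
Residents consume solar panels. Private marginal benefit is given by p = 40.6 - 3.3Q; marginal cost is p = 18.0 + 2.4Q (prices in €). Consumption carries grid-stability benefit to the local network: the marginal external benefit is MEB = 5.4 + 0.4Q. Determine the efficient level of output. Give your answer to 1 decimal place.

Social marginal benefit = demand + MEB = 46.0 - 2.9Q.
Set SMB = MC: 46.0 - 2.9Q = 18.0 + 2.4Q → Q* = 5.2830.

Q* = 5.3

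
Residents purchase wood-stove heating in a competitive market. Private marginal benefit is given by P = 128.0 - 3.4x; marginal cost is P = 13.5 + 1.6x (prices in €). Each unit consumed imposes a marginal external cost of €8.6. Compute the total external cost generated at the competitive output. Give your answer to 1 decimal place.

€196.9

Market equilibrium (private): 13.5 + 1.6x = 128.0 - 3.4x → x_m = 22.9000.
Total external cost = MEC × x_m = 8.6 × 22.9000 = 196.9400.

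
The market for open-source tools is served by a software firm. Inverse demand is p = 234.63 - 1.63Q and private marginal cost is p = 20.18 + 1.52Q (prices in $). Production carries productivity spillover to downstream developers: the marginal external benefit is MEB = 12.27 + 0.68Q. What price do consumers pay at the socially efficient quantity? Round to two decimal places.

P = $85.01

Social marginal cost = private MC − MEB = 7.91 + 0.84Q.
Set SMC = demand: 7.91 + 0.84Q = 234.63 - 1.63Q → Q* = 91.7895.
Consumer price on the demand curve at Q*: 234.63 − 1.63×91.7895 = 85.0131.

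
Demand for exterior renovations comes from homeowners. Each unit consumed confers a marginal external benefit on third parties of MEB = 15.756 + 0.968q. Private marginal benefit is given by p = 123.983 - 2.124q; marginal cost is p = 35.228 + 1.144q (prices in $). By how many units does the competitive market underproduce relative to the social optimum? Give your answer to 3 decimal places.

Market equilibrium (private): 35.228 + 1.144q = 123.983 - 2.124q → q_m = 27.1588.
Social marginal benefit = demand + MEB = 139.739 - 1.156q.
Set SMB = MC: 139.739 - 1.156q = 35.228 + 1.144q → q* = 45.4396.
Gap = |27.1588 − 45.4396| = 18.2808.

18.281 units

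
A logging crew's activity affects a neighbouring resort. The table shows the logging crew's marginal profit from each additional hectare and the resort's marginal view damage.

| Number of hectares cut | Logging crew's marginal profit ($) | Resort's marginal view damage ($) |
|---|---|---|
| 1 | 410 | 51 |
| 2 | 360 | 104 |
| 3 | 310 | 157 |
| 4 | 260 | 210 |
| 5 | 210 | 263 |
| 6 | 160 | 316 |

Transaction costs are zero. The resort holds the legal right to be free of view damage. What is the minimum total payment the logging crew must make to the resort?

Efficient level: marginal profit ≥ marginal view damage through level 4, so k* = 4.
With the resort holding the right, the logging crew must at least compensate total damage at k*: 51 + 104 + 157 + 210 = 522.

$522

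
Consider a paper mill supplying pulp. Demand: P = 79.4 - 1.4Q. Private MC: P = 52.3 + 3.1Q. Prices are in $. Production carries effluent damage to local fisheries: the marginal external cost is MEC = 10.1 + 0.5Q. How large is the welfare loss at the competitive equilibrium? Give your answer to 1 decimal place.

Market equilibrium (private): 52.3 + 3.1Q = 79.4 - 1.4Q → Q_m = 6.0222.
Social marginal cost = private MC + MEC = 62.4 + 3.6Q.
Set SMC = demand: 62.4 + 3.6Q = 79.4 - 1.4Q → Q* = 3.4000.
The welfare-loss triangle has base |Q_m − Q*| and height MEC(Q_m) (the vertical gap between SMC and demand is zero at Q* and MEC at Q_m).
DWL = ½ × 2.6222 × 13.1111 = 17.1900.

DWL = $17.2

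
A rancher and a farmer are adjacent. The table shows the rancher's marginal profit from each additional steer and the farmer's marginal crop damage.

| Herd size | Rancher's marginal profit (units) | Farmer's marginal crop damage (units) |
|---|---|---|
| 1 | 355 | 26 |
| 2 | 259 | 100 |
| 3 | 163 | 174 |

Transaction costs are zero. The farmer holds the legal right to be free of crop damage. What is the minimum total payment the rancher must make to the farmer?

126

Efficient level: marginal profit ≥ marginal crop damage through level 2, so k* = 2.
With the farmer holding the right, the rancher must at least compensate total damage at k*: 26 + 100 = 126.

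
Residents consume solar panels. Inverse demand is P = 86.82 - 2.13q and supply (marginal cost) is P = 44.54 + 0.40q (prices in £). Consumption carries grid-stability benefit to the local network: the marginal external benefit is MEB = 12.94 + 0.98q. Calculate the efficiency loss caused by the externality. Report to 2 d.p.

Market equilibrium (private): 44.54 + 0.40q = 86.82 - 2.13q → q_m = 16.7115.
Social marginal benefit = demand + MEB = 99.76 - 1.15q.
Set SMB = MC: 99.76 - 1.15q = 44.54 + 0.40q → q* = 35.6258.
The loss is the area between SMB and MC from q* to q_m; with linear curves that's a triangle of height MEB(q_m).
DWL = ½ × 18.9143 × 29.3172 = 277.2572.

DWL = £277.26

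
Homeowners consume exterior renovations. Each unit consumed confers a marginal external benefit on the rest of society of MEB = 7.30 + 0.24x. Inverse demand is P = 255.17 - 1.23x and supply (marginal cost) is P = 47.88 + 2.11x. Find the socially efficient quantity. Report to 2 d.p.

x* = 69.22

Social marginal benefit = demand + MEB = 262.47 - 0.99x.
Set SMB = MC: 262.47 - 0.99x = 47.88 + 2.11x → x* = 69.2226.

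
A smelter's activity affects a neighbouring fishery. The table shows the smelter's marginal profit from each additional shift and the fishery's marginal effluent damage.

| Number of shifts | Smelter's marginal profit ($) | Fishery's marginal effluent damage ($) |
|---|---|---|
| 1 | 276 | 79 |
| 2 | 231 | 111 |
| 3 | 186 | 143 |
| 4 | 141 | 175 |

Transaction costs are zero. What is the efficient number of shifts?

3

Bargaining reaches the level where marginal profit last exceeds marginal effluent damage.
That holds through level 3 (186 ≥ 143) but not at 4 (141 < 175).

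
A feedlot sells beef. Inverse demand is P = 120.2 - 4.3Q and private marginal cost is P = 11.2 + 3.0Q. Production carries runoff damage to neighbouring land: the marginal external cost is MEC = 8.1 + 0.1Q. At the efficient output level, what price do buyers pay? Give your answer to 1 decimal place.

Social marginal cost = private MC + MEC = 19.3 + 3.1Q.
Set SMC = demand: 19.3 + 3.1Q = 120.2 - 4.3Q → Q* = 13.6351.
Consumer price on the demand curve at Q*: 120.2 − 4.3×13.6351 = 61.5691.

P = 61.6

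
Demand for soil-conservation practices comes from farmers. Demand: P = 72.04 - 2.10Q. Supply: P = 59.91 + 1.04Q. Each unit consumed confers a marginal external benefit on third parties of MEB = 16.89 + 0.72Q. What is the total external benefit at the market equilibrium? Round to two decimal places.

70.62

Market equilibrium (private): 59.91 + 1.04Q = 72.04 - 2.10Q → Q_m = 3.8631.
Total external benefit = ∫₀^{Q_m} (16.89 + 0.72Q) dQ = 16.89×3.8631 + ½×0.72×3.8631² = 70.6202.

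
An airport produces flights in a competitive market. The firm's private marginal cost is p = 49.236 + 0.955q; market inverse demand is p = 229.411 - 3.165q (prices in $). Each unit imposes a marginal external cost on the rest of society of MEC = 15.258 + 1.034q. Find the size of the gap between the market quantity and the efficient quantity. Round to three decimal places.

Market equilibrium (private): 49.236 + 0.955q = 229.411 - 3.165q → q_m = 43.7318.
Social marginal cost = private MC + MEC = 64.494 + 1.989q.
Set SMC = demand: 64.494 + 1.989q = 229.411 - 3.165q → q* = 31.9979.
Gap = |43.7318 − 31.9979| = 11.7339.

11.734 units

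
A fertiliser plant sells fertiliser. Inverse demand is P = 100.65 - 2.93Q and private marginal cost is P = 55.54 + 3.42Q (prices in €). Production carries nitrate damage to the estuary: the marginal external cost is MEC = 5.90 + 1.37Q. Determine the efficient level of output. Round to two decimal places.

Social marginal cost = private MC + MEC = 61.44 + 4.79Q.
Set SMC = demand: 61.44 + 4.79Q = 100.65 - 2.93Q → Q* = 5.0790.

Q* = 5.08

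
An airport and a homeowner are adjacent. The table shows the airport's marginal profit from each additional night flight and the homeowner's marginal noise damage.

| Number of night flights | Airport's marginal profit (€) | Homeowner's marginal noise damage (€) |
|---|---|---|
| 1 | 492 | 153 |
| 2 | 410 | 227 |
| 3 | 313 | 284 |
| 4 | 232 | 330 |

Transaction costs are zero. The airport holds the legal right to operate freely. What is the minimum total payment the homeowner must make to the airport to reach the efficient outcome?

€232

Left alone the airport would choose level 4 (marginal profit stays positive).
Efficient level: k* = 3 (marginal profit ≥ marginal noise damage through 3).
The homeowner must at least cover the airport's forgone profit from cutting 4→3: 232 = 232.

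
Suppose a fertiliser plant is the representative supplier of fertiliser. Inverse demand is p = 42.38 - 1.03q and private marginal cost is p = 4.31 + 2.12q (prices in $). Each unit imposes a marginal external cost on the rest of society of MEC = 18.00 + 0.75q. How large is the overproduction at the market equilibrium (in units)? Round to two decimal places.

Market equilibrium (private): 4.31 + 2.12q = 42.38 - 1.03q → q_m = 12.0857.
Social marginal cost = private MC + MEC = 22.31 + 2.87q.
Set SMC = demand: 22.31 + 2.87q = 42.38 - 1.03q → q* = 5.1462.
Gap = |12.0857 − 5.1462| = 6.9395.

6.94 units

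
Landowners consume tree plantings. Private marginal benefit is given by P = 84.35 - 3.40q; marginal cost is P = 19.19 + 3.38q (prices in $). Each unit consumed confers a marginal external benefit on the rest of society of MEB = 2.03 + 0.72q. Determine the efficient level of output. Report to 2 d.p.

q* = 11.09

Social marginal benefit = demand + MEB = 86.38 - 2.68q.
Set SMB = MC: 86.38 - 2.68q = 19.19 + 3.38q → q* = 11.0875.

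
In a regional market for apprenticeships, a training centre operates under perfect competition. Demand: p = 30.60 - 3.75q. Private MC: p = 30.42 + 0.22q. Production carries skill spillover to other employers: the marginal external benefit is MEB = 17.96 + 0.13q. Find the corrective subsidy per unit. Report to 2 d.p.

Social marginal cost = private MC − MEB = 12.46 + 0.09q.
Set SMC = demand: 12.46 + 0.09q = 30.60 - 3.75q → q* = 4.7240.
The Pigouvian subsidy equals MEB at q*: 17.96 + 0.13×4.7240 = 18.5741.

subsidy = 18.57 per unit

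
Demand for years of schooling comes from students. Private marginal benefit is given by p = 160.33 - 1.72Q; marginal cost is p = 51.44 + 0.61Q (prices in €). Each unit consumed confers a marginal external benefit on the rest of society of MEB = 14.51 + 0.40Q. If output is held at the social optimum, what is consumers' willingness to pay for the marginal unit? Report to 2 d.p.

P = €50.36

Social marginal benefit = demand + MEB = 174.84 - 1.32Q.
Set SMB = MC: 174.84 - 1.32Q = 51.44 + 0.61Q → Q* = 63.9378.
Consumer price on the demand curve at Q*: 160.33 − 1.72×63.9378 = 50.3570.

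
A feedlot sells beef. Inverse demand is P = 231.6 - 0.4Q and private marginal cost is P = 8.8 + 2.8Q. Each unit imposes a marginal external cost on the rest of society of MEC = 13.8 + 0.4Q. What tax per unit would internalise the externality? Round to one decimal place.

tax = 37.0 per unit

Social marginal cost = private MC + MEC = 22.6 + 3.2Q.
Set SMC = demand: 22.6 + 3.2Q = 231.6 - 0.4Q → Q* = 58.0556.
The Pigouvian tax equals MEC at Q*: 13.8 + 0.4×58.0556 = 37.0222.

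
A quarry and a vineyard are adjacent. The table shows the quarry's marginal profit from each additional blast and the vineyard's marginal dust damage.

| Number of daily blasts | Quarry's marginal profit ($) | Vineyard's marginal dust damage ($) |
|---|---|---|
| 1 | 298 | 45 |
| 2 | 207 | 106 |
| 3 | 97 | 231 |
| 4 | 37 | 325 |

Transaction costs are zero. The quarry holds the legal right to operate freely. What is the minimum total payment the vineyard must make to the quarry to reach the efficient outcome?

Left alone the quarry would choose level 4 (marginal profit stays positive).
Efficient level: k* = 2 (marginal profit ≥ marginal dust damage through 2).
The vineyard must at least cover the quarry's forgone profit from cutting 4→2: 97 + 37 = 134.

$134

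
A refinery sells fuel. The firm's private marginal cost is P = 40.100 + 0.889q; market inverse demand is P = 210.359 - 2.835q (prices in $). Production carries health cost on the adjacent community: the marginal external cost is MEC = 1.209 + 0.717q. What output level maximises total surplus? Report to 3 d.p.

Social marginal cost = private MC + MEC = 41.309 + 1.606q.
Set SMC = demand: 41.309 + 1.606q = 210.359 - 2.835q → q* = 38.0658.

q* = 38.066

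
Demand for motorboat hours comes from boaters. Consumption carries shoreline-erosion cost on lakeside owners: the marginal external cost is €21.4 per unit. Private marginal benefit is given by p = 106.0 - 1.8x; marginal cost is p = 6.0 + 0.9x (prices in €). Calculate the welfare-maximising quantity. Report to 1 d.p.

Social marginal benefit = demand − MEC = 84.6 - 1.8x.
Set SMB = MC: 84.6 - 1.8x = 6.0 + 0.9x → x* = 29.1111.

x* = 29.1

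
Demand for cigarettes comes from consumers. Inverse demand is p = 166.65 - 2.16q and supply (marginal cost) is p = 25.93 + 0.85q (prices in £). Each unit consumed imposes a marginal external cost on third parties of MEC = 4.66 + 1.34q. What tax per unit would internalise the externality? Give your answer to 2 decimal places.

tax = £46.57 per unit

Social marginal benefit = demand − MEC = 161.99 - 3.50q.
Set SMB = MC: 161.99 - 3.50q = 25.93 + 0.85q → q* = 31.2782.
The Pigouvian tax equals MEC at q*: 4.66 + 1.34×31.2782 = 46.5728.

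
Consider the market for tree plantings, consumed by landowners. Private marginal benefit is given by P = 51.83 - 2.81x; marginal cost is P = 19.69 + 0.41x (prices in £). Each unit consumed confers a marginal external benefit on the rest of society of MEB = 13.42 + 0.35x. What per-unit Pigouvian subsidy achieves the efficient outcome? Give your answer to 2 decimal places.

subsidy = £18.98 per unit

Social marginal benefit = demand + MEB = 65.25 - 2.46x.
Set SMB = MC: 65.25 - 2.46x = 19.69 + 0.41x → x* = 15.8746.
The Pigouvian subsidy equals MEB at x*: 13.42 + 0.35×15.8746 = 18.9761.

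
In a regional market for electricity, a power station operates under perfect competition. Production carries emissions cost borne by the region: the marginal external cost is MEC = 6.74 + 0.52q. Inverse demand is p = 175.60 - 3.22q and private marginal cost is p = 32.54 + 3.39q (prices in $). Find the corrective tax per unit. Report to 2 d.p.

Social marginal cost = private MC + MEC = 39.28 + 3.91q.
Set SMC = demand: 39.28 + 3.91q = 175.60 - 3.22q → q* = 19.1192.
The Pigouvian tax equals MEC at q*: 6.74 + 0.52×19.1192 = 16.6820.

tax = $16.68 per unit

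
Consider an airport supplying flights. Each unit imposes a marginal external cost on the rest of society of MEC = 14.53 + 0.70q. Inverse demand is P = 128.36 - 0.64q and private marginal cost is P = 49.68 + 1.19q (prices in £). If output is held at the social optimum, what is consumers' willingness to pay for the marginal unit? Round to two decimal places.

P = £112.13

Social marginal cost = private MC + MEC = 64.21 + 1.89q.
Set SMC = demand: 64.21 + 1.89q = 128.36 - 0.64q → q* = 25.3557.
Consumer price on the demand curve at q*: 128.36 − 0.64×25.3557 = 112.1324.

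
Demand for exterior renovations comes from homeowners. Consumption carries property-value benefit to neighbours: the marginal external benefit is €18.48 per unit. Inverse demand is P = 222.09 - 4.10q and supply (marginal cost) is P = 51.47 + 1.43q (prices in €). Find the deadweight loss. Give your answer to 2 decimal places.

DWL = €30.88

Market equilibrium (private): 51.47 + 1.43q = 222.09 - 4.10q → q_m = 30.8535.
Social marginal benefit = demand + MEB = 240.57 - 4.10q.
Set SMB = MC: 240.57 - 4.10q = 51.47 + 1.43q → q* = 34.1953.
The loss is the area between SMB and MC from q* to q_m; with linear curves that's a triangle of height MEB(q_m).
DWL = ½ × 3.3418 × 18.4800 = 30.8782.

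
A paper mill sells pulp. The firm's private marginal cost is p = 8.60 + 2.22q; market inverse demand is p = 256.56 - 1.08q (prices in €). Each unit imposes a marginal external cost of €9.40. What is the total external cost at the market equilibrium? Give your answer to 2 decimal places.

€706.31

Market equilibrium (private): 8.60 + 2.22q = 256.56 - 1.08q → q_m = 75.1394.
Total external cost = MEC × q_m = 9.40 × 75.1394 = 706.3104.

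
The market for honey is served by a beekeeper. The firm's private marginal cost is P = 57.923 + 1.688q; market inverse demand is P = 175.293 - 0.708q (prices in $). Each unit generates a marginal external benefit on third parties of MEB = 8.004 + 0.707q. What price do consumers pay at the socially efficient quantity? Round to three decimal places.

P = $122.738

Social marginal cost = private MC − MEB = 49.919 + 0.981q.
Set SMC = demand: 49.919 + 0.981q = 175.293 - 0.708q → q* = 74.2297.
Consumer price on the demand curve at q*: 175.293 − 0.708×74.2297 = 122.7384.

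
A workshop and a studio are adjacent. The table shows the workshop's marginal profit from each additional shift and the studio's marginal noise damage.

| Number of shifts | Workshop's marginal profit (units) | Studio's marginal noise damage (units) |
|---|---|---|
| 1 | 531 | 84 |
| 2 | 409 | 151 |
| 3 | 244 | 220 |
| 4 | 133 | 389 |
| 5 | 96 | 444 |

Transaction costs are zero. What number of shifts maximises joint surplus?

3

Bargaining reaches the level where marginal profit last exceeds marginal noise damage.
That holds through level 3 (244 ≥ 220) but not at 4 (133 < 389).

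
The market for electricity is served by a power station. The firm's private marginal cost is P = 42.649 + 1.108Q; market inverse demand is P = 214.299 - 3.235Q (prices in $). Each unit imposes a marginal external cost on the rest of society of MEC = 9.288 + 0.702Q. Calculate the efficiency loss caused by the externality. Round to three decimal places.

DWL = $135.924

Market equilibrium (private): 42.649 + 1.108Q = 214.299 - 3.235Q → Q_m = 39.5234.
Social marginal cost = private MC + MEC = 51.937 + 1.810Q.
Set SMC = demand: 51.937 + 1.810Q = 214.299 - 3.235Q → Q* = 32.1828.
The welfare-loss triangle has base |Q_m − Q*| and height MEC(Q_m) (the vertical gap between SMC and demand is zero at Q* and MEC at Q_m).
DWL = ½ × 7.3406 × 37.0334 = 135.9237.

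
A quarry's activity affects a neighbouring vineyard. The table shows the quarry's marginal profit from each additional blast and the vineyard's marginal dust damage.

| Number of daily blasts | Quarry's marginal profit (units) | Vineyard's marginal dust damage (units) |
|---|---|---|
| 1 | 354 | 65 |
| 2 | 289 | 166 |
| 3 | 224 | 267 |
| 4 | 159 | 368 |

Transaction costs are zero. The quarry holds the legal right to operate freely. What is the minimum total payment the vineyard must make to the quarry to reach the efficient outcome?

Left alone the quarry would choose level 4 (marginal profit stays positive).
Efficient level: k* = 2 (marginal profit ≥ marginal dust damage through 2).
The vineyard must at least cover the quarry's forgone profit from cutting 4→2: 224 + 159 = 383.

383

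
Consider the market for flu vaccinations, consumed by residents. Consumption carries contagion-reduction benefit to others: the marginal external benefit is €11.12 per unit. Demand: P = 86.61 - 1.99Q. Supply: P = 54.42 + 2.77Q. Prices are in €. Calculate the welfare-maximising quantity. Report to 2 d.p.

Social marginal benefit = demand + MEB = 97.73 - 1.99Q.
Set SMB = MC: 97.73 - 1.99Q = 54.42 + 2.77Q → Q* = 9.0987.

Q* = 9.10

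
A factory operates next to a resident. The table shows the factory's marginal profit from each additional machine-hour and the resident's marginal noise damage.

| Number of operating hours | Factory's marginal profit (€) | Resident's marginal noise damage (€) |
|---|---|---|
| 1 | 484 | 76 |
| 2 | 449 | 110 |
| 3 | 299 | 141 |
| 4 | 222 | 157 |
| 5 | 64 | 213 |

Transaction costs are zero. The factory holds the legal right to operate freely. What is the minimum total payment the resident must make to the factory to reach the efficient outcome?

€64

Left alone the factory would choose level 5 (marginal profit stays positive).
Efficient level: k* = 4 (marginal profit ≥ marginal noise damage through 4).
The resident must at least cover the factory's forgone profit from cutting 5→4: 64 = 64.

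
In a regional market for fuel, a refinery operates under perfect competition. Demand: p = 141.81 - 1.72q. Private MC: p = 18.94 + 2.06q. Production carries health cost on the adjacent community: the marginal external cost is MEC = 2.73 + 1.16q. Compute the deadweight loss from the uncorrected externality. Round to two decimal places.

Market equilibrium (private): 18.94 + 2.06q = 141.81 - 1.72q → q_m = 32.5053.
Social marginal cost = private MC + MEC = 21.67 + 3.22q.
Set SMC = demand: 21.67 + 3.22q = 141.81 - 1.72q → q* = 24.3198.
The loss is the area between SMC and demand from q* to q_m; with linear curves that's a triangle of height MEC(q_m).
DWL = ½ × 8.1855 × 40.4361 = 165.4948.

DWL = 165.49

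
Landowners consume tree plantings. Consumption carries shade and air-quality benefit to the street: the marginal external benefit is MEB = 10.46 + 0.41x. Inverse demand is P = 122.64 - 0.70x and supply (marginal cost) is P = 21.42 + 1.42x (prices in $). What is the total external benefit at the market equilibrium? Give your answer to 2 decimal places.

Market equilibrium (private): 21.42 + 1.42x = 122.64 - 0.70x → x_m = 47.7453.
Total external benefit = ∫₀^{x_m} (10.46 + 0.41x) dx = 10.46×47.7453 + ½×0.41×47.7453² = 966.7366.

$966.74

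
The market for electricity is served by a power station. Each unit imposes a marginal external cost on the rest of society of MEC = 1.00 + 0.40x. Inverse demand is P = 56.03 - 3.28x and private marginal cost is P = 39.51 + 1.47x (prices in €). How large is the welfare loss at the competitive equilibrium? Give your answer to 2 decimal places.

Market equilibrium (private): 39.51 + 1.47x = 56.03 - 3.28x → x_m = 3.4779.
Social marginal cost = private MC + MEC = 40.51 + 1.87x.
Set SMC = demand: 40.51 + 1.87x = 56.03 - 3.28x → x* = 3.0136.
Height of the DWL triangle at x_m is SMC(x_m) − demand(x_m) = MEC(x_m) = 2.3912.
DWL = ½ × 0.4643 × 2.3912 = 0.5551.

DWL = €0.56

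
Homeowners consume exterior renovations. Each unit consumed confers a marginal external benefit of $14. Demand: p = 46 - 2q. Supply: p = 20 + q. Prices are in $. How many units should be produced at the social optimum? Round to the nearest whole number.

Social marginal benefit = demand + MEB = 60 - 2q.
Set SMB = MC: 60 - 2q = 20 + q → q* = 13.3333.

q* = 13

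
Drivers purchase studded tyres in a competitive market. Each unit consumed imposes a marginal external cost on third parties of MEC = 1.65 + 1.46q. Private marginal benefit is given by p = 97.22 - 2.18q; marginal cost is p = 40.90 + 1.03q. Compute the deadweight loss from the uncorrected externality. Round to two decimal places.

Market equilibrium (private): 40.90 + 1.03q = 97.22 - 2.18q → q_m = 17.5452.
Social marginal benefit = demand − MEC = 95.57 - 3.64q.
Set SMB = MC: 95.57 - 3.64q = 40.90 + 1.03q → q* = 11.7066.
The welfare-loss triangle has base |q_m − q*| and height MEC(q_m) (the vertical gap between SMB and MC is zero at q* and MEC at q_m).
DWL = ½ × 5.8386 × 27.2660 = 79.5976.

DWL = 79.60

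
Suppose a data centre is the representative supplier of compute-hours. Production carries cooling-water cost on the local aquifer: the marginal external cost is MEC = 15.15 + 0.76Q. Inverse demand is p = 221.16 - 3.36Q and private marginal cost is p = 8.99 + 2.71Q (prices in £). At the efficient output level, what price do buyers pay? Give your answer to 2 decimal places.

P = £124.24

Social marginal cost = private MC + MEC = 24.14 + 3.47Q.
Set SMC = demand: 24.14 + 3.47Q = 221.16 - 3.36Q → Q* = 28.8463.
Consumer price on the demand curve at Q*: 221.16 − 3.36×28.8463 = 124.2364.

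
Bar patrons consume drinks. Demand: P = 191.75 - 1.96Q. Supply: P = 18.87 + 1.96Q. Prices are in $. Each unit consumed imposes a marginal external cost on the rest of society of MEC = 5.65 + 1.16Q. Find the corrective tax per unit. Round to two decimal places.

Social marginal benefit = demand − MEC = 186.10 - 3.12Q.
Set SMB = MC: 186.10 - 3.12Q = 18.87 + 1.96Q → Q* = 32.9193.
The Pigouvian tax equals MEC at Q*: 5.65 + 1.16×32.9193 = 43.8364.

tax = $43.84 per unit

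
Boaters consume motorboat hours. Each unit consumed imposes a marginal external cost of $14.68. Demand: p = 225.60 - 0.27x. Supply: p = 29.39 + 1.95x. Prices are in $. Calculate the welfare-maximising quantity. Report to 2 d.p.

x* = 81.77

Social marginal benefit = demand − MEC = 210.92 - 0.27x.
Set SMB = MC: 210.92 - 0.27x = 29.39 + 1.95x → x* = 81.7703.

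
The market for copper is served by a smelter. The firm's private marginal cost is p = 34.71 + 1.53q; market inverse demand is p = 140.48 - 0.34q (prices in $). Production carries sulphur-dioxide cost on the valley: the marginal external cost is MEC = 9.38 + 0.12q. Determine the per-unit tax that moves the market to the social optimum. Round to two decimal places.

tax = $15.19 per unit

Social marginal cost = private MC + MEC = 44.09 + 1.65q.
Set SMC = demand: 44.09 + 1.65q = 140.48 - 0.34q → q* = 48.4372.
The Pigouvian tax equals MEC at q*: 9.38 + 0.12×48.4372 = 15.1925.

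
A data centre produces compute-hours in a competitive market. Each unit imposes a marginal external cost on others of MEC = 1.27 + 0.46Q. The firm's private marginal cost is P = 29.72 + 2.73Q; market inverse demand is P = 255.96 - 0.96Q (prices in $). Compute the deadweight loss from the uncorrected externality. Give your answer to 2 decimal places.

DWL = $104.66

Market equilibrium (private): 29.72 + 2.73Q = 255.96 - 0.96Q → Q_m = 61.3117.
Social marginal cost = private MC + MEC = 30.99 + 3.19Q.
Set SMC = demand: 30.99 + 3.19Q = 255.96 - 0.96Q → Q* = 54.2096.
The loss is the area between SMC and demand from Q* to Q_m; with linear curves that's a triangle of height MEC(Q_m).
DWL = ½ × 7.1021 × 29.4734 = 104.6615.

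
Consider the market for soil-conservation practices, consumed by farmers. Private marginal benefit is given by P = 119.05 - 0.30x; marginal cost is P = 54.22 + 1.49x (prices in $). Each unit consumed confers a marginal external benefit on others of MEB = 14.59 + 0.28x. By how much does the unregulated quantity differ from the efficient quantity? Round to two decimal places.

16.38 units

Market equilibrium (private): 54.22 + 1.49x = 119.05 - 0.30x → x_m = 36.2179.
Social marginal benefit = demand + MEB = 133.64 - 0.02x.
Set SMB = MC: 133.64 - 0.02x = 54.22 + 1.49x → x* = 52.5960.
Gap = |36.2179 − 52.5960| = 16.3781.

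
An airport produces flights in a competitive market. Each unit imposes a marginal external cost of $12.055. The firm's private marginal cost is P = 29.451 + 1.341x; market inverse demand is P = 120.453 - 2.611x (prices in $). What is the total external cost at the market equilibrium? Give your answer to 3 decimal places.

Market equilibrium (private): 29.451 + 1.341x = 120.453 - 2.611x → x_m = 23.0268.
Total external cost = MEC × x_m = 12.055 × 23.0268 = 277.5881.

$277.588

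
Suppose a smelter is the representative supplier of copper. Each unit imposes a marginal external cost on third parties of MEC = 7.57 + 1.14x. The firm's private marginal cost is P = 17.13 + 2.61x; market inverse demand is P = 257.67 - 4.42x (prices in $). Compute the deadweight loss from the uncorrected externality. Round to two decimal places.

Market equilibrium (private): 17.13 + 2.61x = 257.67 - 4.42x → x_m = 34.2162.
Social marginal cost = private MC + MEC = 24.70 + 3.75x.
Set SMC = demand: 24.70 + 3.75x = 257.67 - 4.42x → x* = 28.5153.
The welfare-loss triangle has base |x_m − x*| and height MEC(x_m) (the vertical gap between SMC and demand is zero at x* and MEC at x_m).
DWL = ½ × 5.7009 × 46.5765 = 132.7640.

DWL = $132.76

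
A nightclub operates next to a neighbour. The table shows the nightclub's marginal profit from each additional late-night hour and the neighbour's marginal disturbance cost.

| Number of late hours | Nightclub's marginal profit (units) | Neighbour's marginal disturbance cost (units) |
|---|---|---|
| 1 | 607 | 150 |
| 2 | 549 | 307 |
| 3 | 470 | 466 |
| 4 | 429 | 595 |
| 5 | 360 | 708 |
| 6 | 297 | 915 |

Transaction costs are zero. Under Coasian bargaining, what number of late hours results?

Bargaining reaches the level where marginal profit last exceeds marginal disturbance cost.
That holds through level 3 (470 ≥ 466) but not at 4 (429 < 595).

3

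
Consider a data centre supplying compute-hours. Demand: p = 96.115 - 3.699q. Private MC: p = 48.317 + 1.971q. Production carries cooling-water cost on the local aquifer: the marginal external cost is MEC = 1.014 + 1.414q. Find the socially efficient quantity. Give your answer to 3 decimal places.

q* = 6.604

Social marginal cost = private MC + MEC = 49.331 + 3.385q.
Set SMC = demand: 49.331 + 3.385q = 96.115 - 3.699q → q* = 6.6042.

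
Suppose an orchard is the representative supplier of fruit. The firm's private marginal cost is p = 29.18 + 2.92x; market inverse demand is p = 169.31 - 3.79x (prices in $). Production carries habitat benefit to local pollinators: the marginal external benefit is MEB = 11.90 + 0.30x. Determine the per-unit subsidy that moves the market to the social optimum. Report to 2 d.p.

Social marginal cost = private MC − MEB = 17.28 + 2.62x.
Set SMC = demand: 17.28 + 2.62x = 169.31 - 3.79x → x* = 23.7176.
The Pigouvian subsidy equals MEB at x*: 11.90 + 0.30×23.7176 = 19.0153.

subsidy = $19.02 per unit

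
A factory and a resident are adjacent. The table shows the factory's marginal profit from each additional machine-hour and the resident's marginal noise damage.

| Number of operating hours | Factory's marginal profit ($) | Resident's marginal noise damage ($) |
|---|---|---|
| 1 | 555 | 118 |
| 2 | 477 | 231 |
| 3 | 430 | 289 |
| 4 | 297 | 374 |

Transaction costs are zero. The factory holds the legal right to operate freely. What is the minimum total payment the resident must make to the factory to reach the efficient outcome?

$297

Left alone the factory would choose level 4 (marginal profit stays positive).
Efficient level: k* = 3 (marginal profit ≥ marginal noise damage through 3).
The resident must at least cover the factory's forgone profit from cutting 4→3: 297 = 297.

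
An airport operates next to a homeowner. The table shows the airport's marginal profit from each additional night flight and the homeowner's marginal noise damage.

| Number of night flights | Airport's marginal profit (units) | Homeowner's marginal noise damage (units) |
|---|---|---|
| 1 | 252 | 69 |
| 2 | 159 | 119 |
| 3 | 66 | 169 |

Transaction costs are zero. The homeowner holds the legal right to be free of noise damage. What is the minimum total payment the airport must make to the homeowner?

Efficient level: marginal profit ≥ marginal noise damage through level 2, so k* = 2.
With the homeowner holding the right, the airport must at least compensate total damage at k*: 69 + 119 = 188.

188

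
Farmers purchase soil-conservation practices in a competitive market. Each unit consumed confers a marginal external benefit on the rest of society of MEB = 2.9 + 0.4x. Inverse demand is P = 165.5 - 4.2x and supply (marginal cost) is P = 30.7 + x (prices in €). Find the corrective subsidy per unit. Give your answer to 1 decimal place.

Social marginal benefit = demand + MEB = 168.4 - 3.8x.
Set SMB = MC: 168.4 - 3.8x = 30.7 + x → x* = 28.6875.
The Pigouvian subsidy equals MEB at x*: 2.9 + 0.4×28.6875 = 14.3750.

subsidy = €14.4 per unit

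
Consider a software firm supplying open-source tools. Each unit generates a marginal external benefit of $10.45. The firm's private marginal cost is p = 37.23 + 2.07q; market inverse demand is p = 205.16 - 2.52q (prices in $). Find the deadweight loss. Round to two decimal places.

DWL = $11.90

Market equilibrium (private): 37.23 + 2.07q = 205.16 - 2.52q → q_m = 36.5861.
Social marginal cost = private MC − MEB = 26.78 + 2.07q.
Set SMC = demand: 26.78 + 2.07q = 205.16 - 2.52q → q* = 38.8627.
Between q* and q_m the wedge demand − SMC runs linearly from 0 to MEB(q_m), so the loss is a triangle.
DWL = ½ × 2.2766 × 10.4500 = 11.8952.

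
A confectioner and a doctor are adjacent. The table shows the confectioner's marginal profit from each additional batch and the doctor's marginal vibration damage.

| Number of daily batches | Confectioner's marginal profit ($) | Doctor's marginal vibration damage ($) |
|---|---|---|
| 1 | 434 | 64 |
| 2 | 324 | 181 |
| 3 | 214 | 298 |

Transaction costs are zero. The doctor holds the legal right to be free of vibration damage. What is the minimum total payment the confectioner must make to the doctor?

Efficient level: marginal profit ≥ marginal vibration damage through level 2, so k* = 2.
With the doctor holding the right, the confectioner must at least compensate total damage at k*: 64 + 181 = 245.

$245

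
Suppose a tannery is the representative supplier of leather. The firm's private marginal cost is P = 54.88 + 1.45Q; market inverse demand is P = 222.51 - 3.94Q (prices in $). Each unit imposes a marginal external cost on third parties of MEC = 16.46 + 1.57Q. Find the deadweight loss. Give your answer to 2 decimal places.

Market equilibrium (private): 54.88 + 1.45Q = 222.51 - 3.94Q → Q_m = 31.1002.
Social marginal cost = private MC + MEC = 71.34 + 3.02Q.
Set SMC = demand: 71.34 + 3.02Q = 222.51 - 3.94Q → Q* = 21.7198.
The welfare-loss triangle has base |Q_m − Q*| and height MEC(Q_m) (the vertical gap between SMC and demand is zero at Q* and MEC at Q_m).
DWL = ½ × 9.3804 × 65.2873 = 306.2105.

DWL = $306.21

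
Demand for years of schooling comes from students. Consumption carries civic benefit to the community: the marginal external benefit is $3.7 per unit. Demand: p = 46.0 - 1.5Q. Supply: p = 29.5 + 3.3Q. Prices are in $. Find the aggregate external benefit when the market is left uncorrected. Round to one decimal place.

$12.7

Market equilibrium (private): 29.5 + 3.3Q = 46.0 - 1.5Q → Q_m = 3.4375.
Total external benefit = MEB × Q_m = 3.7 × 3.4375 = 12.7188.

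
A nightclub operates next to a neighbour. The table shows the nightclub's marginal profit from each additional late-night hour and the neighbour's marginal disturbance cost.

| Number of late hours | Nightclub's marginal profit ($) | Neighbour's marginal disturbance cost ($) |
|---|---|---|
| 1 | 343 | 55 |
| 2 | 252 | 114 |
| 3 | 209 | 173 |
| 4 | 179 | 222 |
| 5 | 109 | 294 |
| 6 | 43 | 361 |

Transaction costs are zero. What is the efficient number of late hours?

3

Bargaining reaches the level where marginal profit last exceeds marginal disturbance cost.
That holds through level 3 (209 ≥ 173) but not at 4 (179 < 222).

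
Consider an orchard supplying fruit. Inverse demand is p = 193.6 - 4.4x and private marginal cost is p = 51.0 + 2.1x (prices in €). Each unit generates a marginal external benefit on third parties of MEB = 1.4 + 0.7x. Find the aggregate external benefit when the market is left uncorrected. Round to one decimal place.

Market equilibrium (private): 51.0 + 2.1x = 193.6 - 4.4x → x_m = 21.9385.
Total external benefit = ∫₀^{x_m} (1.4 + 0.7x) dx = 1.4×21.9385 + ½×0.7×21.9385² = 199.1681.

€199.2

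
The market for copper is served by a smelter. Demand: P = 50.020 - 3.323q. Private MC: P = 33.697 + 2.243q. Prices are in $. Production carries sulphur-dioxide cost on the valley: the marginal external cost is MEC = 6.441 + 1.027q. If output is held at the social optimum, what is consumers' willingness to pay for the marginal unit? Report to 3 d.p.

Social marginal cost = private MC + MEC = 40.138 + 3.270q.
Set SMC = demand: 40.138 + 3.270q = 50.020 - 3.323q → q* = 1.4989.
Consumer price on the demand curve at q*: 50.020 − 3.323×1.4989 = 45.0392.

P = $45.039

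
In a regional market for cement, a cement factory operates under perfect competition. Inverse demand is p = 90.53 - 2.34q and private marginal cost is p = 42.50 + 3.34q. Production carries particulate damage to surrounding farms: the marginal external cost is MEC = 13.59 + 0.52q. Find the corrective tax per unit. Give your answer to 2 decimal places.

tax = 16.48 per unit

Social marginal cost = private MC + MEC = 56.09 + 3.86q.
Set SMC = demand: 56.09 + 3.86q = 90.53 - 2.34q → q* = 5.5548.
The Pigouvian tax equals MEC at q*: 13.59 + 0.52×5.5548 = 16.4785.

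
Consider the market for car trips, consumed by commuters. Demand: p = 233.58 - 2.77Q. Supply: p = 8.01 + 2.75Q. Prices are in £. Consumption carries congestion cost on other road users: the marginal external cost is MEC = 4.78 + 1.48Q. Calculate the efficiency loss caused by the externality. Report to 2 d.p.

Market equilibrium (private): 8.01 + 2.75Q = 233.58 - 2.77Q → Q_m = 40.8641.
Social marginal benefit = demand − MEC = 228.80 - 4.25Q.
Set SMB = MC: 228.80 - 4.25Q = 8.01 + 2.75Q → Q* = 31.5414.
Between Q* and Q_m the wedge MC − SMB runs linearly from 0 to MEC(Q_m), so the loss is a triangle.
DWL = ½ × 9.3227 × 65.2589 = 304.1946.

DWL = £304.19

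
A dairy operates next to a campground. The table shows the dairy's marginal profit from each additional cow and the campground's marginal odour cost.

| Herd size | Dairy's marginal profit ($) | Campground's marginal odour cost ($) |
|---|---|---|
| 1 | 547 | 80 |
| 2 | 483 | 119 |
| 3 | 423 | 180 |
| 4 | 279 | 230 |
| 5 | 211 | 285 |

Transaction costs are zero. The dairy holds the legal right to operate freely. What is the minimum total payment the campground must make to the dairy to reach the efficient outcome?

$211

Left alone the dairy would choose level 5 (marginal profit stays positive).
Efficient level: k* = 4 (marginal profit ≥ marginal odour cost through 4).
The campground must at least cover the dairy's forgone profit from cutting 5→4: 211 = 211.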